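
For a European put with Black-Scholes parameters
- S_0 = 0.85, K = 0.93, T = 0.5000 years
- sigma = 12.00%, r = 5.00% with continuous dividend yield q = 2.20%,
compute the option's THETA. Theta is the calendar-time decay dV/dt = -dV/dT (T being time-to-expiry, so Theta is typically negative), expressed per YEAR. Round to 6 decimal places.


Answer: Theta = 0.002810

Derivation:
d1 = -0.8526321459; d2 = -0.9374849596
phi(d1) = 0.2773626783; exp(-qT) = 0.9890602788; exp(-rT) = 0.9753099120
Theta = -S*exp(-qT)*phi(d1)*sigma/(2*sqrt(T)) + r*K*exp(-rT)*N(-d2) - q*S*exp(-qT)*N(-d1)
N(-d1) = 0.8030683349; N(-d2) = 0.8257454216; sqrt(T) = 0.7071067812
Term 1 = -0.8500 * 0.9890602788 * 0.2773626783 * 0.1200 / (2 * 0.7071067812) = -0.0197859067
Term 2 = 0.0500 * 0.9300 * 0.9753099120 * 0.8257454216 = 0.0374491328
Term 3 = -0.0220 * 0.8500 * 0.9890602788 * 0.8030683349 = -0.0148530919
Theta = -0.0197859067 + (0.0374491328) + (-0.0148530919) = 0.002810


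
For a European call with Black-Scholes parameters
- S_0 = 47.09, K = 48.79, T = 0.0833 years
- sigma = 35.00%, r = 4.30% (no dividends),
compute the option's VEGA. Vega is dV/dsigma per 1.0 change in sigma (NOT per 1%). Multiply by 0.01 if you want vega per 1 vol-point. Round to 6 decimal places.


d1 = -0.2651130641; d2 = -0.3661291520
phi(d1) = 0.3851659488; exp(-qT) = 1.0000000000; exp(-rT) = 0.9964245074
Vega = S * exp(-qT) * phi(d1) * sqrt(T) = 47.0900 * 1.0000000000 * 0.3851659488 * 0.2886173938 = 5.234788

Answer: Vega = 5.234788


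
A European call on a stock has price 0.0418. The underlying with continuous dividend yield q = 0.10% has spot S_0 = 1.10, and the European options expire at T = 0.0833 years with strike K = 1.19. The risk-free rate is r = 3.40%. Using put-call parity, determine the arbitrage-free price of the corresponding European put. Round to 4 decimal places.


Put-call parity: C - P = S_0 * exp(-qT) - K * exp(-rT).
S_0 * exp(-qT) = 1.1000 * 0.99991670 = 1.09990837
K * exp(-rT) = 1.1900 * 0.99717181 = 1.18663445
P = C - S*exp(-qT) + K*exp(-rT)
P = 0.0418 - 1.09990837 + 1.18663445 = 0.1285

Answer: Put price = 0.1285


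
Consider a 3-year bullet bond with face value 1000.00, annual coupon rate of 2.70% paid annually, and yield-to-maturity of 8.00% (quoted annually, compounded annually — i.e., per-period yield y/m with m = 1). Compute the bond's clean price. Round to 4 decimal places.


Answer: Price = 863.4139

Derivation:
Coupon per period c = face * coupon_rate / m = 27.000000
Periods per year m = 1; per-period yield y/m = 0.080000
Number of cashflows N = 3
Cashflows (t years, CF_t, discount factor 1/(1+y/m)^(m*t), PV):
  t = 1.0000: CF_t = 27.000000, DF = 0.925926, PV = 25.000000
  t = 2.0000: CF_t = 27.000000, DF = 0.857339, PV = 23.148148
  t = 3.0000: CF_t = 1027.000000, DF = 0.793832, PV = 815.265712
Price P = sum_t PV_t = 863.413860


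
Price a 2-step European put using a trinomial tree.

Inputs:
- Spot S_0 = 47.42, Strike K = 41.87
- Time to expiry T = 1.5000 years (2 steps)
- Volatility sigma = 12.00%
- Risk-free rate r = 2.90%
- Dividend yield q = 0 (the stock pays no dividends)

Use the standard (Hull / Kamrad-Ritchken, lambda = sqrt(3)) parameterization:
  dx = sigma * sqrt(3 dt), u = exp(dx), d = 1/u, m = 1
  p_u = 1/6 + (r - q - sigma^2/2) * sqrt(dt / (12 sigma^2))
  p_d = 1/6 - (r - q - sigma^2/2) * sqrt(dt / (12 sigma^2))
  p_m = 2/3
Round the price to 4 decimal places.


Answer: Price = V(0,0) = 0.4737

Derivation:
dt = T/N = 0.750000; dx = sigma*sqrt(3*dt) = 0.180000
u = exp(dx) = 1.197217; d = 1/u = 0.835270
p_u = 0.212083, p_m = 0.666667, p_d = 0.121250
Discount per step: exp(-r*dt) = 0.978485
Stock lattice S(k, j) with j the centered position index:
  k=0: S(0,+0) = 47.4200
  k=1: S(1,-1) = 39.6085; S(1,+0) = 47.4200; S(1,+1) = 56.7720
  k=2: S(2,-2) = 33.0838; S(2,-1) = 39.6085; S(2,+0) = 47.4200; S(2,+1) = 56.7720; S(2,+2) = 67.9685
Terminal payoffs V(N, j) = max(K - S_T, 0):
  V(2,-2) = 8.786189; V(2,-1) = 2.261487; V(2,+0) = 0.000000; V(2,+1) = 0.000000; V(2,+2) = 0.000000
Backward induction: V(k, j) = exp(-r*dt) * [p_u * V(k+1, j+1) + p_m * V(k+1, j) + p_d * V(k+1, j-1)]
  V(1,-1) = exp(-r*dt) * [p_u*0.000000 + p_m*2.261487 + p_d*8.786189] = 2.517625
  V(1,+0) = exp(-r*dt) * [p_u*0.000000 + p_m*0.000000 + p_d*2.261487] = 0.268306
  V(1,+1) = exp(-r*dt) * [p_u*0.000000 + p_m*0.000000 + p_d*0.000000] = 0.000000
  V(0,+0) = exp(-r*dt) * [p_u*0.000000 + p_m*0.268306 + p_d*2.517625] = 0.473716


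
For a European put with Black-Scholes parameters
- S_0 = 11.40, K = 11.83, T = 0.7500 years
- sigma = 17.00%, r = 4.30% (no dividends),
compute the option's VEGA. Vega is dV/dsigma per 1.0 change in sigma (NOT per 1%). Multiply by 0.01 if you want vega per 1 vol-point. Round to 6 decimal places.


Answer: Vega = 3.935296

Derivation:
d1 = 0.0411764678; d2 = -0.1060478509
phi(d1) = 0.3986042201; exp(-qT) = 1.0000000000; exp(-rT) = 0.9682644857
Vega = S * exp(-qT) * phi(d1) * sqrt(T) = 11.4000 * 1.0000000000 * 0.3986042201 * 0.8660254038 = 3.935296


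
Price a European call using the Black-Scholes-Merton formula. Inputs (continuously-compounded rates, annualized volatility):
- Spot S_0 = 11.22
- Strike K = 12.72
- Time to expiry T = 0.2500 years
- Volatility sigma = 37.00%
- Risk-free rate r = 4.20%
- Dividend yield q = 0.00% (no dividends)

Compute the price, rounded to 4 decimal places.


Answer: Price = 0.3572

Derivation:
d1 = (ln(S/K) + (r - q + 0.5*sigma^2) * T) / (sigma * sqrt(T)) = -0.52900085
d2 = d1 - sigma * sqrt(T) = -0.71400085
exp(-rT) = 0.98955493; exp(-qT) = 1.00000000
C = S_0 * exp(-qT) * N(d1) - K * exp(-rT) * N(d2)
N(d1) = 0.29840243; N(d2) = 0.23761333
C = 11.2200 * 1.00000000 * 0.29840243 - 12.7200 * 0.98955493 * 0.23761333 = 0.3572


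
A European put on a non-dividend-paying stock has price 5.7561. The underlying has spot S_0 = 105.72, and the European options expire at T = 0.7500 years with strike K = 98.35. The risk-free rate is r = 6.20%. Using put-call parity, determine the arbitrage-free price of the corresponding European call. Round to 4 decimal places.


Answer: Call price = 17.5947

Derivation:
Put-call parity: C - P = S_0 * exp(-qT) - K * exp(-rT).
S_0 * exp(-qT) = 105.7200 * 1.00000000 = 105.72000000
K * exp(-rT) = 98.3500 * 0.95456456 = 93.88142453
C = P + S*exp(-qT) - K*exp(-rT)
C = 5.7561 + 105.72000000 - 93.88142453 = 17.5947


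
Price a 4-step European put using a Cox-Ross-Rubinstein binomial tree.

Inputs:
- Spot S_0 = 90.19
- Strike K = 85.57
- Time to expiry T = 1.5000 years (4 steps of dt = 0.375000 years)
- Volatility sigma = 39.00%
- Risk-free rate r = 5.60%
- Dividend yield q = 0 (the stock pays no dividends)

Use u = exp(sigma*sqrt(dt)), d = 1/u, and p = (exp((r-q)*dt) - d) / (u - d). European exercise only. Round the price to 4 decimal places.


Answer: Price = V(0,0) = 10.5313

Derivation:
dt = T/N = 0.375000
u = exp(sigma*sqrt(dt)) = 1.269757; d = 1/u = 0.787552
p = (exp((r-q)*dt) - d) / (u - d) = 0.484586
Discount per step: exp(-r*dt) = 0.979219
Stock lattice S(k, i) with i counting down-moves:
  k=0: S(0,0) = 90.1900
  k=1: S(1,0) = 114.5194; S(1,1) = 71.0294
  k=2: S(2,0) = 145.4117; S(2,1) = 90.1900; S(2,2) = 55.9393
  k=3: S(3,0) = 184.6375; S(3,1) = 114.5194; S(3,2) = 71.0294; S(3,3) = 44.0552
  k=4: S(4,0) = 234.4447; S(4,1) = 145.4117; S(4,2) = 90.1900; S(4,3) = 55.9393; S(4,4) = 34.6958
Terminal payoffs V(N, i) = max(K - S_T, 0):
  V(4,0) = 0.000000; V(4,1) = 0.000000; V(4,2) = 0.000000; V(4,3) = 29.630651; V(4,4) = 50.874238
Backward induction: V(k, i) = exp(-r*dt) * [p * V(k+1, i) + (1-p) * V(k+1, i+1)].
  V(3,0) = exp(-r*dt) * [p*0.000000 + (1-p)*0.000000] = 0.000000
  V(3,1) = exp(-r*dt) * [p*0.000000 + (1-p)*0.000000] = 0.000000
  V(3,2) = exp(-r*dt) * [p*0.000000 + (1-p)*29.630651] = 14.954672
  V(3,3) = exp(-r*dt) * [p*29.630651 + (1-p)*50.874238] = 39.736593
  V(2,0) = exp(-r*dt) * [p*0.000000 + (1-p)*0.000000] = 0.000000
  V(2,1) = exp(-r*dt) * [p*0.000000 + (1-p)*14.954672] = 7.547665
  V(2,2) = exp(-r*dt) * [p*14.954672 + (1-p)*39.736593] = 27.151403
  V(1,0) = exp(-r*dt) * [p*0.000000 + (1-p)*7.547665] = 3.809327
  V(1,1) = exp(-r*dt) * [p*7.547665 + (1-p)*27.151403] = 17.284878
  V(0,0) = exp(-r*dt) * [p*3.809327 + (1-p)*17.284878] = 10.531313


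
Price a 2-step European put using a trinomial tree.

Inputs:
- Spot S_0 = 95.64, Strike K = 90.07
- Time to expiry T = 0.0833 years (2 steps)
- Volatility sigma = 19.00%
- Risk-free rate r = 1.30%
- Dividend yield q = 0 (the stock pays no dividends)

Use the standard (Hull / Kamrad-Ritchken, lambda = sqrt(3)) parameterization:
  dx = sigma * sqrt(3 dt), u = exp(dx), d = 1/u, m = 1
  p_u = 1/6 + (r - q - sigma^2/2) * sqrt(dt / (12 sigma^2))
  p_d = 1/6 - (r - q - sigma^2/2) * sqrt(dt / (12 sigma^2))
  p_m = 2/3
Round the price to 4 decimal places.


Answer: Price = V(0,0) = 0.3263

Derivation:
dt = T/N = 0.041650; dx = sigma*sqrt(3*dt) = 0.067162
u = exp(dx) = 1.069468; d = 1/u = 0.935044
p_u = 0.165101, p_m = 0.666667, p_d = 0.168233
Discount per step: exp(-r*dt) = 0.999459
Stock lattice S(k, j) with j the centered position index:
  k=0: S(0,+0) = 95.6400
  k=1: S(1,-1) = 89.4276; S(1,+0) = 95.6400; S(1,+1) = 102.2840
  k=2: S(2,-2) = 83.6187; S(2,-1) = 89.4276; S(2,+0) = 95.6400; S(2,+1) = 102.2840; S(2,+2) = 109.3895
Terminal payoffs V(N, j) = max(K - S_T, 0):
  V(2,-2) = 6.451254; V(2,-1) = 0.642393; V(2,+0) = 0.000000; V(2,+1) = 0.000000; V(2,+2) = 0.000000
Backward induction: V(k, j) = exp(-r*dt) * [p_u * V(k+1, j+1) + p_m * V(k+1, j) + p_d * V(k+1, j-1)]
  V(1,-1) = exp(-r*dt) * [p_u*0.000000 + p_m*0.642393 + p_d*6.451254] = 1.512754
  V(1,+0) = exp(-r*dt) * [p_u*0.000000 + p_m*0.000000 + p_d*0.642393] = 0.108013
  V(1,+1) = exp(-r*dt) * [p_u*0.000000 + p_m*0.000000 + p_d*0.000000] = 0.000000
  V(0,+0) = exp(-r*dt) * [p_u*0.000000 + p_m*0.108013 + p_d*1.512754] = 0.326326


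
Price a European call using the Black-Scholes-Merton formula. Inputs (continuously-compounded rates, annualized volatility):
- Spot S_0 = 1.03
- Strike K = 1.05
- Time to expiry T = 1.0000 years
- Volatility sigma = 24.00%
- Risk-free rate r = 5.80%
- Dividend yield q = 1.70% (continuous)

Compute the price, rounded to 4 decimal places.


d1 = (ln(S/K) + (r - q + 0.5*sigma^2) * T) / (sigma * sqrt(T)) = 0.21070266
d2 = d1 - sigma * sqrt(T) = -0.02929734
exp(-rT) = 0.94364995; exp(-qT) = 0.98314368
C = S_0 * exp(-qT) * N(d1) - K * exp(-rT) * N(d2)
N(d1) = 0.58344035; N(d2) = 0.48831372
C = 1.0300 * 0.98314368 * 0.58344035 - 1.0500 * 0.94364995 * 0.48831372 = 0.1070

Answer: Price = 0.1070


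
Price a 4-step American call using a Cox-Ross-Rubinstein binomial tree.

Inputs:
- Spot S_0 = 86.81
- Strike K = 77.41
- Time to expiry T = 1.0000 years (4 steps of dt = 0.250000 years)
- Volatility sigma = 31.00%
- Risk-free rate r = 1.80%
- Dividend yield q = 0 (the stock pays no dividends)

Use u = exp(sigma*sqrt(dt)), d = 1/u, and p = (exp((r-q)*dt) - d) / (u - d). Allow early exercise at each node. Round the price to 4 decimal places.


dt = T/N = 0.250000
u = exp(sigma*sqrt(dt)) = 1.167658; d = 1/u = 0.856415
p = (exp((r-q)*dt) - d) / (u - d) = 0.475818
Discount per step: exp(-r*dt) = 0.995510
Stock lattice S(k, i) with i counting down-moves:
  k=0: S(0,0) = 86.8100
  k=1: S(1,0) = 101.3644; S(1,1) = 74.3454
  k=2: S(2,0) = 118.3589; S(2,1) = 86.8100; S(2,2) = 63.6705
  k=3: S(3,0) = 138.2028; S(3,1) = 101.3644; S(3,2) = 74.3454; S(3,3) = 54.5284
  k=4: S(4,0) = 161.3735; S(4,1) = 118.3589; S(4,2) = 86.8100; S(4,3) = 63.6705; S(4,4) = 46.6990
Terminal payoffs V(N, i) = max(S_T - K, 0):
  V(4,0) = 83.963543; V(4,1) = 40.948934; V(4,2) = 9.400000; V(4,3) = 0.000000; V(4,4) = 0.000000
Backward induction: V(k, i) = exp(-r*dt) * [p * V(k+1, i) + (1-p) * V(k+1, i+1)]; then take max(V_cont, immediate exercise) for American.
  V(3,0) = exp(-r*dt) * [p*83.963543 + (1-p)*40.948934] = 61.140314; exercise = 60.792752; V(3,0) = max -> 61.140314
  V(3,1) = exp(-r*dt) * [p*40.948934 + (1-p)*9.400000] = 24.301950; exercise = 23.954388; V(3,1) = max -> 24.301950
  V(3,2) = exp(-r*dt) * [p*9.400000 + (1-p)*0.000000] = 4.452609; exercise = 0.000000; V(3,2) = max -> 4.452609
  V(3,3) = exp(-r*dt) * [p*0.000000 + (1-p)*0.000000] = 0.000000; exercise = 0.000000; V(3,3) = max -> 0.000000
  V(2,0) = exp(-r*dt) * [p*61.140314 + (1-p)*24.301950] = 41.642498; exercise = 40.948934; V(2,0) = max -> 41.642498
  V(2,1) = exp(-r*dt) * [p*24.301950 + (1-p)*4.452609] = 13.834888; exercise = 9.400000; V(2,1) = max -> 13.834888
  V(2,2) = exp(-r*dt) * [p*4.452609 + (1-p)*0.000000] = 2.109120; exercise = 0.000000; V(2,2) = max -> 2.109120
  V(1,0) = exp(-r*dt) * [p*41.642498 + (1-p)*13.834888] = 26.944729; exercise = 23.954388; V(1,0) = max -> 26.944729
  V(1,1) = exp(-r*dt) * [p*13.834888 + (1-p)*2.109120] = 7.653933; exercise = 0.000000; V(1,1) = max -> 7.653933
  V(0,0) = exp(-r*dt) * [p*26.944729 + (1-p)*7.653933] = 16.757266; exercise = 9.400000; V(0,0) = max -> 16.757266

Answer: Price = V(0,0) = 16.7573


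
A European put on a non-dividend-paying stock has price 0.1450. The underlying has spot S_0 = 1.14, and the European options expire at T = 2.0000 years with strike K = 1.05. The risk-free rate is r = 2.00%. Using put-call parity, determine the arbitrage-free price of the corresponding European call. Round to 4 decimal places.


Put-call parity: C - P = S_0 * exp(-qT) - K * exp(-rT).
S_0 * exp(-qT) = 1.1400 * 1.00000000 = 1.14000000
K * exp(-rT) = 1.0500 * 0.96078944 = 1.00882891
C = P + S*exp(-qT) - K*exp(-rT)
C = 0.1450 + 1.14000000 - 1.00882891 = 0.2762

Answer: Call price = 0.2762


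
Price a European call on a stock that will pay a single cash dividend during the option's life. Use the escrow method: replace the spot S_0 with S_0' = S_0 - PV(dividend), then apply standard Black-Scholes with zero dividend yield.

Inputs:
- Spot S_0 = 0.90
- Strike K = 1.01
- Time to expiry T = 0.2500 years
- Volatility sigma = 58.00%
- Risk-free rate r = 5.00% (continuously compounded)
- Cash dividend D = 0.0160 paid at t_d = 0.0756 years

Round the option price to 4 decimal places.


PV(D) = D * exp(-r * t_d) = 0.0160 * 0.99622714 = 0.01593963
S_0' = S_0 - PV(D) = 0.9000 - 0.01593963 = 0.88406037
d1 = (ln(S_0'/K) + (r + sigma^2/2)*T) / (sigma*sqrt(T)) = -0.27113884
d2 = d1 - sigma*sqrt(T) = -0.56113884
exp(-rT) = 0.98757780
N(d1) = 0.39314213; N(d2) = 0.28735145
C = S_0' * N(d1) - K * exp(-rT) * N(d2) = 0.88406037 * 0.39314213 - 1.0100 * 0.98757780 * 0.28735145 = 0.0609

Answer: Price = 0.0609


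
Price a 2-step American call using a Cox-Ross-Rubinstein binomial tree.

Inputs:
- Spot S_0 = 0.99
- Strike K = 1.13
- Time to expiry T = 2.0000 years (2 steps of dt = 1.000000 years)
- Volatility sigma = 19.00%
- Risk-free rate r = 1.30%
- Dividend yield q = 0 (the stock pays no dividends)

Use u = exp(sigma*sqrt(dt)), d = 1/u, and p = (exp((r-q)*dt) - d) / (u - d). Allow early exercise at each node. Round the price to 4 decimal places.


Answer: Price = V(0,0) = 0.0734

Derivation:
dt = T/N = 1.000000
u = exp(sigma*sqrt(dt)) = 1.209250; d = 1/u = 0.826959
p = (exp((r-q)*dt) - d) / (u - d) = 0.486870
Discount per step: exp(-r*dt) = 0.987084
Stock lattice S(k, i) with i counting down-moves:
  k=0: S(0,0) = 0.9900
  k=1: S(1,0) = 1.1972; S(1,1) = 0.8187
  k=2: S(2,0) = 1.4477; S(2,1) = 0.9900; S(2,2) = 0.6770
Terminal payoffs V(N, i) = max(S_T - K, 0):
  V(2,0) = 0.317662; V(2,1) = 0.000000; V(2,2) = 0.000000
Backward induction: V(k, i) = exp(-r*dt) * [p * V(k+1, i) + (1-p) * V(k+1, i+1)]; then take max(V_cont, immediate exercise) for American.
  V(1,0) = exp(-r*dt) * [p*0.317662 + (1-p)*0.000000] = 0.152662; exercise = 0.067157; V(1,0) = max -> 0.152662
  V(1,1) = exp(-r*dt) * [p*0.000000 + (1-p)*0.000000] = 0.000000; exercise = 0.000000; V(1,1) = max -> 0.000000
  V(0,0) = exp(-r*dt) * [p*0.152662 + (1-p)*0.000000] = 0.073367; exercise = 0.000000; V(0,0) = max -> 0.073367


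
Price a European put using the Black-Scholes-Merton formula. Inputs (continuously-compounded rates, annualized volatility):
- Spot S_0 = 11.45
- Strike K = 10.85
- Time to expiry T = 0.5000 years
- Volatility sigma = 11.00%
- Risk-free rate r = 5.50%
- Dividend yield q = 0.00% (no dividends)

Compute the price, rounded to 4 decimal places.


Answer: Price = 0.0652

Derivation:
d1 = (ln(S/K) + (r - q + 0.5*sigma^2) * T) / (sigma * sqrt(T)) = 1.08444017
d2 = d1 - sigma * sqrt(T) = 1.00665843
exp(-rT) = 0.97287468; exp(-qT) = 1.00000000
P = K * exp(-rT) * N(-d2) - S_0 * exp(-qT) * N(-d1)
N(-d1) = 0.13908484; N(-d2) = 0.15704947
P = 10.8500 * 0.97287468 * 0.15704947 - 11.4500 * 1.00000000 * 0.13908484 = 0.0652


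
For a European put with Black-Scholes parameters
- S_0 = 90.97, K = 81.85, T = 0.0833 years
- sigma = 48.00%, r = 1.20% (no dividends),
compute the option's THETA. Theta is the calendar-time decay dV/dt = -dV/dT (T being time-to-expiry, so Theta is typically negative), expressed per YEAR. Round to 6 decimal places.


Answer: Theta = -20.986807

Derivation:
d1 = 0.8390378326; d2 = 0.7005014836
phi(d1) = 0.2805703522; exp(-qT) = 1.0000000000; exp(-rT) = 0.9990008994
Theta = -S*exp(-qT)*phi(d1)*sigma/(2*sqrt(T)) + r*K*exp(-rT)*N(-d2) - q*S*exp(-qT)*N(-d1)
N(-d1) = 0.2007240399; N(-d2) = 0.2418070895; sqrt(T) = 0.2886173938
Term 1 = -90.9700 * 1.0000000000 * 0.2805703522 * 0.4800 / (2 * 0.2886173938) = -21.2240721353
Term 2 = 0.0120 * 81.8500 * 0.9990008994 * 0.2418070895 = 0.2372656340
Term 3 = 0 (no dividend yield, q = 0)
Theta = -21.2240721353 + (0.2372656340) + (0.0000000000) = -20.986807


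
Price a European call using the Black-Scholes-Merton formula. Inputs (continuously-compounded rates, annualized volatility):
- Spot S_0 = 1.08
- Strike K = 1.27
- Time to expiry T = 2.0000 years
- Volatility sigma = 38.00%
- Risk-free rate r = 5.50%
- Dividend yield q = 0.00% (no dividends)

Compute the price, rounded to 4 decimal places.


d1 = (ln(S/K) + (r - q + 0.5*sigma^2) * T) / (sigma * sqrt(T)) = 0.17183465
d2 = d1 - sigma * sqrt(T) = -0.36556650
exp(-rT) = 0.89583414; exp(-qT) = 1.00000000
C = S_0 * exp(-qT) * N(d1) - K * exp(-rT) * N(d2)
N(d1) = 0.56821624; N(d2) = 0.35734429
C = 1.0800 * 1.00000000 * 0.56821624 - 1.2700 * 0.89583414 * 0.35734429 = 0.2071

Answer: Price = 0.2071


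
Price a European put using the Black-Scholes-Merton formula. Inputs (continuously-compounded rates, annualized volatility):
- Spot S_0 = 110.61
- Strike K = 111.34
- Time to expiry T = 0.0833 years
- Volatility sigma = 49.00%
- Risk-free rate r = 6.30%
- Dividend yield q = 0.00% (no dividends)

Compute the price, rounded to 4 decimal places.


d1 = (ln(S/K) + (r - q + 0.5*sigma^2) * T) / (sigma * sqrt(T)) = 0.06130553
d2 = d1 - sigma * sqrt(T) = -0.08011699
exp(-rT) = 0.99476585; exp(-qT) = 1.00000000
P = K * exp(-rT) * N(-d2) - S_0 * exp(-qT) * N(-d1)
N(-d1) = 0.47555794; N(-d2) = 0.53192789
P = 111.3400 * 0.99476585 * 0.53192789 - 110.6100 * 1.00000000 * 0.47555794 = 6.3134

Answer: Price = 6.3134


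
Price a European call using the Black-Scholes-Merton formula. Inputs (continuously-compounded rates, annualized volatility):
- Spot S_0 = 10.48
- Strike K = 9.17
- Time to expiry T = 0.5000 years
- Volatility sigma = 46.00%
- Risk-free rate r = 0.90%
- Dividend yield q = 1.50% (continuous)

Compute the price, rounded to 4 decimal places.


d1 = (ln(S/K) + (r - q + 0.5*sigma^2) * T) / (sigma * sqrt(T)) = 0.56393731
d2 = d1 - sigma * sqrt(T) = 0.23866819
exp(-rT) = 0.99551011; exp(-qT) = 0.99252805
C = S_0 * exp(-qT) * N(d1) - K * exp(-rT) * N(d2)
N(d1) = 0.71360160; N(d2) = 0.59431856
C = 10.4800 * 0.99252805 * 0.71360160 - 9.1700 * 0.99551011 * 0.59431856 = 1.9972

Answer: Price = 1.9972


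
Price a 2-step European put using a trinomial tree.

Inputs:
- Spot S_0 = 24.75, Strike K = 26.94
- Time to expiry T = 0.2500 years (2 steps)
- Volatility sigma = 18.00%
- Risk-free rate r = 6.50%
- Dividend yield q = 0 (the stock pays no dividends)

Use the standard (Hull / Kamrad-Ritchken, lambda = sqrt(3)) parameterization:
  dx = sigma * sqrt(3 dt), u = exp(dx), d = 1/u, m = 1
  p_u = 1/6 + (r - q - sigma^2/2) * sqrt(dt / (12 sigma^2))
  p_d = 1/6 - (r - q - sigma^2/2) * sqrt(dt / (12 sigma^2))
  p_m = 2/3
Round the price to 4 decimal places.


dt = T/N = 0.125000; dx = sigma*sqrt(3*dt) = 0.110227
u = exp(dx) = 1.116532; d = 1/u = 0.895631
p_u = 0.194337, p_m = 0.666667, p_d = 0.138997
Discount per step: exp(-r*dt) = 0.991908
Stock lattice S(k, j) with j the centered position index:
  k=0: S(0,+0) = 24.7500
  k=1: S(1,-1) = 22.1669; S(1,+0) = 24.7500; S(1,+1) = 27.6342
  k=2: S(2,-2) = 19.8533; S(2,-1) = 22.1669; S(2,+0) = 24.7500; S(2,+1) = 27.6342; S(2,+2) = 30.8544
Terminal payoffs V(N, j) = max(K - S_T, 0):
  V(2,-2) = 7.086677; V(2,-1) = 4.773138; V(2,+0) = 2.190000; V(2,+1) = 0.000000; V(2,+2) = 0.000000
Backward induction: V(k, j) = exp(-r*dt) * [p_u * V(k+1, j+1) + p_m * V(k+1, j) + p_d * V(k+1, j-1)]
  V(1,-1) = exp(-r*dt) * [p_u*2.190000 + p_m*4.773138 + p_d*7.086677] = 4.555549
  V(1,+0) = exp(-r*dt) * [p_u*0.000000 + p_m*2.190000 + p_d*4.773138] = 2.106266
  V(1,+1) = exp(-r*dt) * [p_u*0.000000 + p_m*0.000000 + p_d*2.190000] = 0.301939
  V(0,+0) = exp(-r*dt) * [p_u*0.301939 + p_m*2.106266 + p_d*4.555549] = 2.079099

Answer: Price = V(0,0) = 2.0791


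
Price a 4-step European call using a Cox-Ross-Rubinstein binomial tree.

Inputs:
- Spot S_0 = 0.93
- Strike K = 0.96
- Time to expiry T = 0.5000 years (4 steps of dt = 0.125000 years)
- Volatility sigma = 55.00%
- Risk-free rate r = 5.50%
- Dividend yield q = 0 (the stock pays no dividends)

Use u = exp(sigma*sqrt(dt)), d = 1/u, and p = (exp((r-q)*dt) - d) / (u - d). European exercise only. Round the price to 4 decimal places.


Answer: Price = V(0,0) = 0.1381

Derivation:
dt = T/N = 0.125000
u = exp(sigma*sqrt(dt)) = 1.214648; d = 1/u = 0.823284
p = (exp((r-q)*dt) - d) / (u - d) = 0.469166
Discount per step: exp(-r*dt) = 0.993149
Stock lattice S(k, i) with i counting down-moves:
  k=0: S(0,0) = 0.9300
  k=1: S(1,0) = 1.1296; S(1,1) = 0.7657
  k=2: S(2,0) = 1.3721; S(2,1) = 0.9300; S(2,2) = 0.6304
  k=3: S(3,0) = 1.6666; S(3,1) = 1.1296; S(3,2) = 0.7657; S(3,3) = 0.5190
  k=4: S(4,0) = 2.0243; S(4,1) = 1.3721; S(4,2) = 0.9300; S(4,3) = 0.6304; S(4,4) = 0.4272
Terminal payoffs V(N, i) = max(S_T - K, 0):
  V(4,0) = 1.064346; V(4,1) = 0.412094; V(4,2) = 0.000000; V(4,3) = 0.000000; V(4,4) = 0.000000
Backward induction: V(k, i) = exp(-r*dt) * [p * V(k+1, i) + (1-p) * V(k+1, i+1)].
  V(3,0) = exp(-r*dt) * [p*1.064346 + (1-p)*0.412094] = 0.713189
  V(3,1) = exp(-r*dt) * [p*0.412094 + (1-p)*0.000000] = 0.192016
  V(3,2) = exp(-r*dt) * [p*0.000000 + (1-p)*0.000000] = 0.000000
  V(3,3) = exp(-r*dt) * [p*0.000000 + (1-p)*0.000000] = 0.000000
  V(2,0) = exp(-r*dt) * [p*0.713189 + (1-p)*0.192016] = 0.433542
  V(2,1) = exp(-r*dt) * [p*0.192016 + (1-p)*0.000000] = 0.089470
  V(2,2) = exp(-r*dt) * [p*0.000000 + (1-p)*0.000000] = 0.000000
  V(1,0) = exp(-r*dt) * [p*0.433542 + (1-p)*0.089470] = 0.249178
  V(1,1) = exp(-r*dt) * [p*0.089470 + (1-p)*0.000000] = 0.041689
  V(0,0) = exp(-r*dt) * [p*0.249178 + (1-p)*0.041689] = 0.138083


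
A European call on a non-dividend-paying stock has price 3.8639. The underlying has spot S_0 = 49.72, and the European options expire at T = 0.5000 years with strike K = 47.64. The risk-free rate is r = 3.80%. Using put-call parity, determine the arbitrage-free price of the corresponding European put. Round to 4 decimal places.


Answer: Put price = 0.8873

Derivation:
Put-call parity: C - P = S_0 * exp(-qT) - K * exp(-rT).
S_0 * exp(-qT) = 49.7200 * 1.00000000 = 49.72000000
K * exp(-rT) = 47.6400 * 0.98117936 = 46.74338482
P = C - S*exp(-qT) + K*exp(-rT)
P = 3.8639 - 49.72000000 + 46.74338482 = 0.8873


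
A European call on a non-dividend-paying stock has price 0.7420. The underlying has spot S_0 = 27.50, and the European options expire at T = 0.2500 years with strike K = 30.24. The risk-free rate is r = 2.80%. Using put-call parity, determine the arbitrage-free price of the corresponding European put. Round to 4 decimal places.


Put-call parity: C - P = S_0 * exp(-qT) - K * exp(-rT).
S_0 * exp(-qT) = 27.5000 * 1.00000000 = 27.50000000
K * exp(-rT) = 30.2400 * 0.99302444 = 30.02905915
P = C - S*exp(-qT) + K*exp(-rT)
P = 0.7420 - 27.50000000 + 30.02905915 = 3.2711

Answer: Put price = 3.2711


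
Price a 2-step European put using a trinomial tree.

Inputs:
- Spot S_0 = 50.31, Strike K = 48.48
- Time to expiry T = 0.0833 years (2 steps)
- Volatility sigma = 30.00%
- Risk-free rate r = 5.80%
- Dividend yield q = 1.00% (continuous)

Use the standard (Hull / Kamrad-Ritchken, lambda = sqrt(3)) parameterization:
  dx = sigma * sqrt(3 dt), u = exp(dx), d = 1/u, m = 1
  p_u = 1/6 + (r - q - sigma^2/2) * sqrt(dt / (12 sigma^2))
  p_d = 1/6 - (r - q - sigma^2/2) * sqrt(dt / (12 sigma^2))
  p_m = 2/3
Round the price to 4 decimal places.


Answer: Price = V(0,0) = 0.9259

Derivation:
dt = T/N = 0.041650; dx = sigma*sqrt(3*dt) = 0.106045
u = exp(dx) = 1.111872; d = 1/u = 0.899384
p_u = 0.167256, p_m = 0.666667, p_d = 0.166078
Discount per step: exp(-r*dt) = 0.997587
Stock lattice S(k, j) with j the centered position index:
  k=0: S(0,+0) = 50.3100
  k=1: S(1,-1) = 45.2480; S(1,+0) = 50.3100; S(1,+1) = 55.9383
  k=2: S(2,-2) = 40.6954; S(2,-1) = 45.2480; S(2,+0) = 50.3100; S(2,+1) = 55.9383; S(2,+2) = 62.1962
Terminal payoffs V(N, j) = max(K - S_T, 0):
  V(2,-2) = 7.784633; V(2,-1) = 3.231973; V(2,+0) = 0.000000; V(2,+1) = 0.000000; V(2,+2) = 0.000000
Backward induction: V(k, j) = exp(-r*dt) * [p_u * V(k+1, j+1) + p_m * V(k+1, j) + p_d * V(k+1, j-1)]
  V(1,-1) = exp(-r*dt) * [p_u*0.000000 + p_m*3.231973 + p_d*7.784633] = 3.439183
  V(1,+0) = exp(-r*dt) * [p_u*0.000000 + p_m*0.000000 + p_d*3.231973] = 0.535463
  V(1,+1) = exp(-r*dt) * [p_u*0.000000 + p_m*0.000000 + p_d*0.000000] = 0.000000
  V(0,+0) = exp(-r*dt) * [p_u*0.000000 + p_m*0.535463 + p_d*3.439183] = 0.925907


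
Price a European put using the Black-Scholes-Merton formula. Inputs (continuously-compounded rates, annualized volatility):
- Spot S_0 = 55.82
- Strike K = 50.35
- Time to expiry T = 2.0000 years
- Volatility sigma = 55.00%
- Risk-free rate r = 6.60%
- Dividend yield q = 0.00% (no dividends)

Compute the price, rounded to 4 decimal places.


d1 = (ln(S/K) + (r - q + 0.5*sigma^2) * T) / (sigma * sqrt(T)) = 0.69120795
d2 = d1 - sigma * sqrt(T) = -0.08660951
exp(-rT) = 0.87634100; exp(-qT) = 1.00000000
P = K * exp(-rT) * N(-d2) - S_0 * exp(-qT) * N(-d1)
N(-d1) = 0.24471744; N(-d2) = 0.53450905
P = 50.3500 * 0.87634100 * 0.53450905 - 55.8200 * 1.00000000 * 0.24471744 = 9.9244

Answer: Price = 9.9244


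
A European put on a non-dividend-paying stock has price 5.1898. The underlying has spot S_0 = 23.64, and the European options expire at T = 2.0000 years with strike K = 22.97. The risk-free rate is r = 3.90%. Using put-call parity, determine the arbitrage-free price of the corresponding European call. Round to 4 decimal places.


Put-call parity: C - P = S_0 * exp(-qT) - K * exp(-rT).
S_0 * exp(-qT) = 23.6400 * 1.00000000 = 23.64000000
K * exp(-rT) = 22.9700 * 0.92496443 = 21.24643288
C = P + S*exp(-qT) - K*exp(-rT)
C = 5.1898 + 23.64000000 - 21.24643288 = 7.5834

Answer: Call price = 7.5834


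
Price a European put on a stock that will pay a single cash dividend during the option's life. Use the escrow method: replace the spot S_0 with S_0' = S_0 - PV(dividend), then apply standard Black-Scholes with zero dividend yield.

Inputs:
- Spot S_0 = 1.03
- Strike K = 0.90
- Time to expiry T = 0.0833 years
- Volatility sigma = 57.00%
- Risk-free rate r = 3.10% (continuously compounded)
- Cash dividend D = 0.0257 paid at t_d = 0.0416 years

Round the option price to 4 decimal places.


PV(D) = D * exp(-r * t_d) = 0.0257 * 0.99871123 = 0.02566688
S_0' = S_0 - PV(D) = 1.0300 - 0.02566688 = 1.00433312
d1 = (ln(S_0'/K) + (r + sigma^2/2)*T) / (sigma*sqrt(T)) = 0.76467812
d2 = d1 - sigma*sqrt(T) = 0.60016620
exp(-rT) = 0.99742103
N(-d1) = 0.22223162; N(-d2) = 0.27419774
P = K * exp(-rT) * N(-d2) - S_0' * N(-d1) = 0.9000 * 0.99742103 * 0.27419774 - 1.00433312 * 0.22223162 = 0.0229

Answer: Price = 0.0229


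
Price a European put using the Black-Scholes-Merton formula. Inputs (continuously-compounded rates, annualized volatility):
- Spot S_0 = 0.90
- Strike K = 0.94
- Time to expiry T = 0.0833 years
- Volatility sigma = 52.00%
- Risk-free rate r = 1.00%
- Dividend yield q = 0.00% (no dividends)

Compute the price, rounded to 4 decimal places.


Answer: Price = 0.0768

Derivation:
d1 = (ln(S/K) + (r - q + 0.5*sigma^2) * T) / (sigma * sqrt(T)) = -0.20915334
d2 = d1 - sigma * sqrt(T) = -0.35923439
exp(-rT) = 0.99916735; exp(-qT) = 1.00000000
P = K * exp(-rT) * N(-d2) - S_0 * exp(-qT) * N(-d1)
N(-d1) = 0.58283573; N(-d2) = 0.64029012
P = 0.9400 * 0.99916735 * 0.64029012 - 0.9000 * 1.00000000 * 0.58283573 = 0.0768


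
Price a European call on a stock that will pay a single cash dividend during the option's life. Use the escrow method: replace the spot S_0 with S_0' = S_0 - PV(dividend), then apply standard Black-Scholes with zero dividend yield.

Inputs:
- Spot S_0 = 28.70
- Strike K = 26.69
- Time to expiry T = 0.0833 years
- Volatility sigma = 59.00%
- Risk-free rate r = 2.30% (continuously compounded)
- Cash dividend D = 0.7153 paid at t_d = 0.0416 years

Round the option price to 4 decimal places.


PV(D) = D * exp(-r * t_d) = 0.7153 * 0.99904366 = 0.71461593
S_0' = S_0 - PV(D) = 28.7000 - 0.71461593 = 27.98538407
d1 = (ln(S_0'/K) + (r + sigma^2/2)*T) / (sigma*sqrt(T)) = 0.37471271
d2 = d1 - sigma*sqrt(T) = 0.20442845
exp(-rT) = 0.99808593
N(d1) = 0.64606293; N(d2) = 0.58099065
C = S_0' * N(d1) - K * exp(-rT) * N(d2) = 27.98538407 * 0.64606293 - 26.6900 * 0.99808593 * 0.58099065 = 2.6034

Answer: Price = 2.6034


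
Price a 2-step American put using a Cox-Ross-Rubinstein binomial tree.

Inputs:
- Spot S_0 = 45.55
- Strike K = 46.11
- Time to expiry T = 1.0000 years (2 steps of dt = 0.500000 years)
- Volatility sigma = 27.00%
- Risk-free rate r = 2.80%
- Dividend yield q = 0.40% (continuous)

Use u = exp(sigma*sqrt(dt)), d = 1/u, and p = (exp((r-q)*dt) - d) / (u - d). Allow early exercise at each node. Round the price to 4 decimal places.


dt = T/N = 0.500000
u = exp(sigma*sqrt(dt)) = 1.210361; d = 1/u = 0.826200
p = (exp((r-q)*dt) - d) / (u - d) = 0.483840
Discount per step: exp(-r*dt) = 0.986098
Stock lattice S(k, i) with i counting down-moves:
  k=0: S(0,0) = 45.5500
  k=1: S(1,0) = 55.1320; S(1,1) = 37.6334
  k=2: S(2,0) = 66.7296; S(2,1) = 45.5500; S(2,2) = 31.0927
Terminal payoffs V(N, i) = max(K - S_T, 0):
  V(2,0) = 0.000000; V(2,1) = 0.560000; V(2,2) = 15.017303
Backward induction: V(k, i) = exp(-r*dt) * [p * V(k+1, i) + (1-p) * V(k+1, i+1)]; then take max(V_cont, immediate exercise) for American.
  V(1,0) = exp(-r*dt) * [p*0.000000 + (1-p)*0.560000] = 0.285031; exercise = 0.000000; V(1,0) = max -> 0.285031
  V(1,1) = exp(-r*dt) * [p*0.560000 + (1-p)*15.017303] = 7.910755; exercise = 8.476606; V(1,1) = max -> 8.476606
  V(0,0) = exp(-r*dt) * [p*0.285031 + (1-p)*8.476606] = 4.450452; exercise = 0.560000; V(0,0) = max -> 4.450452

Answer: Price = V(0,0) = 4.4505


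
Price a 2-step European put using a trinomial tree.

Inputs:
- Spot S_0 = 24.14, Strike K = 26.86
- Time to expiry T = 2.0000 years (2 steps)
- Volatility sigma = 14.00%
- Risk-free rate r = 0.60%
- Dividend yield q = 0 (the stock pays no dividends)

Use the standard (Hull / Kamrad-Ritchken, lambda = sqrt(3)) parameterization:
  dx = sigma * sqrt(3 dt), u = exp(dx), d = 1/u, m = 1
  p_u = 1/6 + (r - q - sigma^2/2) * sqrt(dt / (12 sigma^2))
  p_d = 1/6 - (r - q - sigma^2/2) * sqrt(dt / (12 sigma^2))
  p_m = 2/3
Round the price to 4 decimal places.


Answer: Price = V(0,0) = 3.5247

Derivation:
dt = T/N = 1.000000; dx = sigma*sqrt(3*dt) = 0.242487
u = exp(dx) = 1.274415; d = 1/u = 0.784674
p_u = 0.158831, p_m = 0.666667, p_d = 0.174502
Discount per step: exp(-r*dt) = 0.994018
Stock lattice S(k, j) with j the centered position index:
  k=0: S(0,+0) = 24.1400
  k=1: S(1,-1) = 18.9420; S(1,+0) = 24.1400; S(1,+1) = 30.7644
  k=2: S(2,-2) = 14.8633; S(2,-1) = 18.9420; S(2,+0) = 24.1400; S(2,+1) = 30.7644; S(2,+2) = 39.2066
Terminal payoffs V(N, j) = max(K - S_T, 0):
  V(2,-2) = 11.996687; V(2,-1) = 7.917973; V(2,+0) = 2.720000; V(2,+1) = 0.000000; V(2,+2) = 0.000000
Backward induction: V(k, j) = exp(-r*dt) * [p_u * V(k+1, j+1) + p_m * V(k+1, j) + p_d * V(k+1, j-1)]
  V(1,-1) = exp(-r*dt) * [p_u*2.720000 + p_m*7.917973 + p_d*11.996687] = 7.757432
  V(1,+0) = exp(-r*dt) * [p_u*0.000000 + p_m*2.720000 + p_d*7.917973] = 3.175924
  V(1,+1) = exp(-r*dt) * [p_u*0.000000 + p_m*0.000000 + p_d*2.720000] = 0.471806
  V(0,+0) = exp(-r*dt) * [p_u*0.471806 + p_m*3.175924 + p_d*7.757432] = 3.524697


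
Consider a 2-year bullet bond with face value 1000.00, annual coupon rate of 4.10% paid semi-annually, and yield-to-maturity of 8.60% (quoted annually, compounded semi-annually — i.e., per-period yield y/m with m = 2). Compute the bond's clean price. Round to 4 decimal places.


Coupon per period c = face * coupon_rate / m = 20.500000
Periods per year m = 2; per-period yield y/m = 0.043000
Number of cashflows N = 4
Cashflows (t years, CF_t, discount factor 1/(1+y/m)^(m*t), PV):
  t = 0.5000: CF_t = 20.500000, DF = 0.958773, PV = 19.654842
  t = 1.0000: CF_t = 20.500000, DF = 0.919245, PV = 18.844527
  t = 1.5000: CF_t = 20.500000, DF = 0.881347, PV = 18.067619
  t = 2.0000: CF_t = 1020.500000, DF = 0.845012, PV = 862.334527
Price P = sum_t PV_t = 918.901516

Answer: Price = 918.9015


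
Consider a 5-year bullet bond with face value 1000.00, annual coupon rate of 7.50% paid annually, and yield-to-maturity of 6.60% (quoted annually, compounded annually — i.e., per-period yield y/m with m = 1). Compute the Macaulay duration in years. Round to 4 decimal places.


Coupon per period c = face * coupon_rate / m = 75.000000
Periods per year m = 1; per-period yield y/m = 0.066000
Number of cashflows N = 5
Cashflows (t years, CF_t, discount factor 1/(1+y/m)^(m*t), PV):
  t = 1.0000: CF_t = 75.000000, DF = 0.938086, PV = 70.356473
  t = 2.0000: CF_t = 75.000000, DF = 0.880006, PV = 66.000444
  t = 3.0000: CF_t = 75.000000, DF = 0.825521, PV = 61.914112
  t = 4.0000: CF_t = 75.000000, DF = 0.774410, PV = 58.080781
  t = 5.0000: CF_t = 1075.000000, DF = 0.726464, PV = 780.948582
Price P = sum_t PV_t = 1037.300391
Macaulay numerator sum_t t * PV_t:
  t * PV_t at t = 1.0000: 70.356473
  t * PV_t at t = 2.0000: 132.000887
  t * PV_t at t = 3.0000: 185.742336
  t * PV_t at t = 4.0000: 232.323122
  t * PV_t at t = 5.0000: 3904.742911
Macaulay duration D = (sum_t t * PV_t) / P = 4525.165730 / 1037.300391 = 4.362445

Answer: Macaulay duration = 4.3624 years


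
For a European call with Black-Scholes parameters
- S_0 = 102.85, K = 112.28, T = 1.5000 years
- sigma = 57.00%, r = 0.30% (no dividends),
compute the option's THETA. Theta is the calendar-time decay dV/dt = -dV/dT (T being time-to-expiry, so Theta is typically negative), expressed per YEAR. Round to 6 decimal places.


d1 = 0.2298378638; d2 = -0.4682667129
phi(d1) = 0.3885430692; exp(-qT) = 1.0000000000; exp(-rT) = 0.9955101098
Theta = -S*exp(-qT)*phi(d1)*sigma/(2*sqrt(T)) - r*K*exp(-rT)*N(d2) + q*S*exp(-qT)*N(d1)
N(d1) = 0.5908911194; N(d2) = 0.3197969348; sqrt(T) = 1.2247448714
Term 1 = -102.8500 * 1.0000000000 * 0.3885430692 * 0.5700 / (2 * 1.2247448714) = -9.2991380051
Term 2 = -0.0030 * 112.2800 * 0.9955101098 * 0.3197969348 = -0.1072367468
Term 3 = 0 (no dividend yield, q = 0)
Theta = -9.2991380051 + (-0.1072367468) + (0.0000000000) = -9.406375

Answer: Theta = -9.406375


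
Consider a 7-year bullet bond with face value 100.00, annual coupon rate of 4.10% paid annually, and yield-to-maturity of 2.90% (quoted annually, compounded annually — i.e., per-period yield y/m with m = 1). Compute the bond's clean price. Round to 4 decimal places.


Coupon per period c = face * coupon_rate / m = 4.100000
Periods per year m = 1; per-period yield y/m = 0.029000
Number of cashflows N = 7
Cashflows (t years, CF_t, discount factor 1/(1+y/m)^(m*t), PV):
  t = 1.0000: CF_t = 4.100000, DF = 0.971817, PV = 3.984451
  t = 2.0000: CF_t = 4.100000, DF = 0.944429, PV = 3.872158
  t = 3.0000: CF_t = 4.100000, DF = 0.917812, PV = 3.763030
  t = 4.0000: CF_t = 4.100000, DF = 0.891946, PV = 3.656978
  t = 5.0000: CF_t = 4.100000, DF = 0.866808, PV = 3.553915
  t = 6.0000: CF_t = 4.100000, DF = 0.842379, PV = 3.453756
  t = 7.0000: CF_t = 104.100000, DF = 0.818639, PV = 85.220309
Price P = sum_t PV_t = 107.504597

Answer: Price = 107.5046


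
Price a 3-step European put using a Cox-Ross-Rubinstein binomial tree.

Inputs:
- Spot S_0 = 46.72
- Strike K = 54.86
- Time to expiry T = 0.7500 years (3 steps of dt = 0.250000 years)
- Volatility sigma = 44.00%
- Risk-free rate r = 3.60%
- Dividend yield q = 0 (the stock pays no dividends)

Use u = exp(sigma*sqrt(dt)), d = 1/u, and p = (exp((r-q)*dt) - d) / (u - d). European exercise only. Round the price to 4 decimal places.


dt = T/N = 0.250000
u = exp(sigma*sqrt(dt)) = 1.246077; d = 1/u = 0.802519
p = (exp((r-q)*dt) - d) / (u - d) = 0.465603
Discount per step: exp(-r*dt) = 0.991040
Stock lattice S(k, i) with i counting down-moves:
  k=0: S(0,0) = 46.7200
  k=1: S(1,0) = 58.2167; S(1,1) = 37.4937
  k=2: S(2,0) = 72.5425; S(2,1) = 46.7200; S(2,2) = 30.0894
  k=3: S(3,0) = 90.3935; S(3,1) = 58.2167; S(3,2) = 37.4937; S(3,3) = 24.1473
Terminal payoffs V(N, i) = max(K - S_T, 0):
  V(3,0) = 0.000000; V(3,1) = 0.000000; V(3,2) = 17.366322; V(3,3) = 30.712706
Backward induction: V(k, i) = exp(-r*dt) * [p * V(k+1, i) + (1-p) * V(k+1, i+1)].
  V(2,0) = exp(-r*dt) * [p*0.000000 + (1-p)*0.000000] = 0.000000
  V(2,1) = exp(-r*dt) * [p*0.000000 + (1-p)*17.366322] = 9.197364
  V(2,2) = exp(-r*dt) * [p*17.366322 + (1-p)*30.712706] = 24.279094
  V(1,0) = exp(-r*dt) * [p*0.000000 + (1-p)*9.197364] = 4.871008
  V(1,1) = exp(-r*dt) * [p*9.197364 + (1-p)*24.279094] = 17.102381
  V(0,0) = exp(-r*dt) * [p*4.871008 + (1-p)*17.102381] = 11.305213

Answer: Price = V(0,0) = 11.3052


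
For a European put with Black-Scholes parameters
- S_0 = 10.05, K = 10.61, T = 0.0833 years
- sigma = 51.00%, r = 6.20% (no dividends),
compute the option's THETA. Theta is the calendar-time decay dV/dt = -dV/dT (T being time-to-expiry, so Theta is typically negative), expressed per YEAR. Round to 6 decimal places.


Answer: Theta = -2.994317

Derivation:
d1 = -0.2597003068; d2 = -0.4068951777
phi(d1) = 0.3857134056; exp(-qT) = 1.0000000000; exp(-rT) = 0.9948487136
Theta = -S*exp(-qT)*phi(d1)*sigma/(2*sqrt(T)) + r*K*exp(-rT)*N(-d2) - q*S*exp(-qT)*N(-d1)
N(-d1) = 0.6024525220; N(-d2) = 0.6579575110; sqrt(T) = 0.2886173938
Term 1 = -10.0500 * 1.0000000000 * 0.3857134056 * 0.5100 / (2 * 0.2886173938) = -3.4249045672
Term 2 = 0.0620 * 10.6100 * 0.9948487136 * 0.6579575110 = 0.4305880424
Term 3 = 0 (no dividend yield, q = 0)
Theta = -3.4249045672 + (0.4305880424) + (0.0000000000) = -2.994317


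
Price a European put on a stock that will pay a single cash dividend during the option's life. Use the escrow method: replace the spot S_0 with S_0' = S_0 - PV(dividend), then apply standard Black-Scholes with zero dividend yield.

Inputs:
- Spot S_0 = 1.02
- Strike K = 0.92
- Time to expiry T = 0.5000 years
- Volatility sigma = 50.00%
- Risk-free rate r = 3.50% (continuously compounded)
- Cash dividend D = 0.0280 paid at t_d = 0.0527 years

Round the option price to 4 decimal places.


Answer: Price = 0.0935

Derivation:
PV(D) = D * exp(-r * t_d) = 0.0280 * 0.99815720 = 0.02794840
S_0' = S_0 - PV(D) = 1.0200 - 0.02794840 = 0.99205160
d1 = (ln(S_0'/K) + (r + sigma^2/2)*T) / (sigma*sqrt(T)) = 0.43954168
d2 = d1 - sigma*sqrt(T) = 0.08598829
exp(-rT) = 0.98265224
N(-d1) = 0.33013454; N(-d2) = 0.46573786
P = K * exp(-rT) * N(-d2) - S_0' * N(-d1) = 0.9200 * 0.98265224 * 0.46573786 - 0.99205160 * 0.33013454 = 0.0935


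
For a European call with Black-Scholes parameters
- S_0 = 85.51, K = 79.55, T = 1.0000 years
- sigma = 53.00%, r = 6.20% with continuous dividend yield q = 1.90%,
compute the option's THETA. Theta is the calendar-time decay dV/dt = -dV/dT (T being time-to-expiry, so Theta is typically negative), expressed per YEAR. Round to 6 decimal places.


Answer: Theta = -9.033003

Derivation:
d1 = 0.4824482517; d2 = -0.0475517483
phi(d1) = 0.3551139017; exp(-qT) = 0.9811793622; exp(-rT) = 0.9398828868
Theta = -S*exp(-qT)*phi(d1)*sigma/(2*sqrt(T)) - r*K*exp(-rT)*N(d2) + q*S*exp(-qT)*N(d1)
N(d1) = 0.6852562245; N(d2) = 0.4810367439; sqrt(T) = 1.0000000000
Term 1 = -85.5100 * 0.9811793622 * 0.3551139017 * 0.5300 / (2 * 1.0000000000) = -7.8954858441
Term 2 = -0.0620 * 79.5500 * 0.9398828868 * 0.4810367439 = -2.2298921915
Term 3 = 0.0190 * 85.5100 * 0.9811793622 * 0.6852562245 = 1.0923753747
Theta = -7.8954858441 + (-2.2298921915) + (1.0923753747) = -9.033003
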